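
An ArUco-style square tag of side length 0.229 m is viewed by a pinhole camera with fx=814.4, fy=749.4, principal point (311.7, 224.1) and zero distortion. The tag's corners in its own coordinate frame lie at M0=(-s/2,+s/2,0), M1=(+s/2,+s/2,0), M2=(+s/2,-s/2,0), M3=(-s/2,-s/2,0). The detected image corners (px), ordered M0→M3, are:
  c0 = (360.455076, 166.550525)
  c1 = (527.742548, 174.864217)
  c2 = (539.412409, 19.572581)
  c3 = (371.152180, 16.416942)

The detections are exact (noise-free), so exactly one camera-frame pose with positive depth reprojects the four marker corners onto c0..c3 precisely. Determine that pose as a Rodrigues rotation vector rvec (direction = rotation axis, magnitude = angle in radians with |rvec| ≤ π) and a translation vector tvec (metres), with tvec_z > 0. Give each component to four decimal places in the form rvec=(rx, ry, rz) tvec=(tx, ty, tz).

Intrinsics K: fx=814.4, fy=749.4, cx=311.7, cy=224.1
Marker side s = 0.229 m; corners in marker frame (Z=0):
  M0 = (-0.1145, +0.1145, 0)
  M1 = (+0.1145, +0.1145, 0)
  M2 = (+0.1145, -0.1145, 0)
  M3 = (-0.1145, -0.1145, 0)
Detected image corners:
  c0 = (360.455076, 166.550525) px
  c1 = (527.742548, 174.864217) px
  c2 = (539.412409, 19.572581) px
  c3 = (371.152180, 16.416942) px
Planar DLT: solve 8×8 A·h = b for H (H[2,2]=1):
  H  [+666.04545 -41.85310 +448.25840]
  H  [+11.09114 +668.13393 +94.43752]
  H  [-0.14807 +0.01545 +1.00000]
B = K⁻¹H; ‖b₁‖=0.888922, ‖b₂‖=0.888922; λ = 2/(‖b₁‖+‖b₂‖) = 1.124958, sign → tz>0 ⇒ λ=+1.124958
r₁ = λ·B[:,0] = (+0.98379,+0.06646,-0.16658); r₂ = λ·B[:,1] = (-0.06446,+0.99777,+0.01738)
r₃ = r₁×r₂ = (+0.16736,-0.00636,+0.98588); SVD([r₁ r₂ r₃]) → R = UVᵀ:
  R  [+0.98379 -0.06446 +0.16736]
  R  [+0.06646 +0.99777 -0.00636]
  R  [-0.16658 +0.01738 +0.98588]
t = (+0.18863, -0.19464, +1.12496) m
tr R = 2.967430; θ = arccos((tr R − 1)/2) = 0.180718 rad = 10.354°
axis k = ((R−Rᵀ)₃₂, (R−Rᵀ)₁₃, (R−Rᵀ)₂₁) / (2 sinθ) = (+0.066035, +0.928969, +0.364221)
rvec = θ·k = (+0.011934, +0.167882, +0.065821)

rvec=(0.0119, 0.1679, 0.0658) tvec=(0.1886, -0.1946, 1.1250)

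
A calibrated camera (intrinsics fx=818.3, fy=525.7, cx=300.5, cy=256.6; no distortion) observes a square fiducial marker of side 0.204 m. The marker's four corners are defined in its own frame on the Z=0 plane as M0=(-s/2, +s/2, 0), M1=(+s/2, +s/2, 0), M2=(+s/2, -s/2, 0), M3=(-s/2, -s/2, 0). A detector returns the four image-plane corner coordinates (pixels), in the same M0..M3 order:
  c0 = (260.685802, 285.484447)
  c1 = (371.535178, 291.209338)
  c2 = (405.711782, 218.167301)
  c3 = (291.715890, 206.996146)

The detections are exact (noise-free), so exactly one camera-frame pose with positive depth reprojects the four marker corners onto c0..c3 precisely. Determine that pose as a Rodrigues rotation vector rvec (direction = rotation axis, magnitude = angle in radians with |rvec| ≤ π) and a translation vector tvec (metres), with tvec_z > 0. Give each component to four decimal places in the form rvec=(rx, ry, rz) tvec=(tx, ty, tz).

Intrinsics K: fx=818.3, fy=525.7, cx=300.5, cy=256.6
Marker side s = 0.204 m; corners in marker frame (Z=0):
  M0 = (-0.1020, +0.1020, 0)
  M1 = (+0.1020, +0.1020, 0)
  M2 = (+0.1020, -0.1020, 0)
  M3 = (-0.1020, -0.1020, 0)
Detected image corners:
  c0 = (260.685802, 285.484447) px
  c1 = (371.535178, 291.209338) px
  c2 = (405.711782, 218.167301) px
  c3 = (291.715890, 206.996146) px
Planar DLT: solve 8×8 A·h = b for H (H[2,2]=1):
  H  [+659.44608 -82.99454 +333.89867]
  H  [+122.87619 +429.03316 +251.50101]
  H  [+0.32651 +0.23189 +1.00000]
B = K⁻¹H; ‖b₁‖=0.763345, ‖b₂‖=0.763345; λ = 2/(‖b₁‖+‖b₂‖) = 1.310024, sign → tz>0 ⇒ λ=+1.310024
r₁ = λ·B[:,0] = (+0.89864,+0.09742,+0.42774); r₂ = λ·B[:,1] = (-0.24442,+0.92086,+0.30378)
r₃ = r₁×r₂ = (-0.36429,-0.37754,+0.85133); SVD([r₁ r₂ r₃]) → R = UVᵀ:
  R  [+0.89864 -0.24442 -0.36429]
  R  [+0.09742 +0.92086 -0.37754]
  R  [+0.42774 +0.30378 +0.85133]
t = (+0.05347, -0.01271, +1.31002) m
tr R = 2.670818; θ = arccos((tr R − 1)/2) = 0.581920 rad = 33.342°
axis k = ((R−Rᵀ)₃₂, (R−Rᵀ)₁₃, (R−Rᵀ)₂₁) / (2 sinθ) = (+0.619797, -0.720518, +0.310973)
rvec = θ·k = (+0.360672, -0.419284, +0.180962)

rvec=(0.3607, -0.4193, 0.1810) tvec=(0.0535, -0.0127, 1.3100)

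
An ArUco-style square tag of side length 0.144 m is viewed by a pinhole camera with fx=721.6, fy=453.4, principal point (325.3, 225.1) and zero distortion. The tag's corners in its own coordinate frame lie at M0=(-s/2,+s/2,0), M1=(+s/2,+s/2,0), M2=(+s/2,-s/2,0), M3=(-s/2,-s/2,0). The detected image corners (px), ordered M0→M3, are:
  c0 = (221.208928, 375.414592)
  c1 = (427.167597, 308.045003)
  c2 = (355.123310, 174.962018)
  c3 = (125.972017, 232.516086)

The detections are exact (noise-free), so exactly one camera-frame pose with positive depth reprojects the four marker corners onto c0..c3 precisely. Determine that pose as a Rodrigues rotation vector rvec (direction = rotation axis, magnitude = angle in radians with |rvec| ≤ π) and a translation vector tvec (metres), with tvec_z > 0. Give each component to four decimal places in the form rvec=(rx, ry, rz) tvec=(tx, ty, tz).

Intrinsics K: fx=721.6, fy=453.4, cx=325.3, cy=225.1
Marker side s = 0.144 m; corners in marker frame (Z=0):
  M0 = (-0.0720, +0.0720, 0)
  M1 = (+0.0720, +0.0720, 0)
  M2 = (+0.0720, -0.0720, 0)
  M3 = (-0.0720, -0.0720, 0)
Detected image corners:
  c0 = (221.208928, 375.414592) px
  c1 = (427.167597, 308.045003) px
  c2 = (355.123310, 174.962018) px
  c3 = (125.972017, 232.516086) px
Planar DLT: solve 8×8 A·h = b for H (H[2,2]=1):
  H  [+1707.48369 +709.12291 +289.31042]
  H  [-242.31266 +1084.39975 +273.47543]
  H  [+0.70618 +0.46882 +1.00000]
B = K⁻¹H; ‖b₁‖=2.340056, ‖b₂‖=2.340056; λ = 2/(‖b₁‖+‖b₂‖) = 0.427340, sign → tz>0 ⇒ λ=+0.427340
r₁ = λ·B[:,0] = (+0.87515,-0.37821,+0.30178); r₂ = λ·B[:,1] = (+0.32963,+0.92261,+0.20035)
r₃ = r₁×r₂ = (-0.35420,-0.07586,+0.93209); SVD([r₁ r₂ r₃]) → R = UVᵀ:
  R  [+0.87515 +0.32963 -0.35420]
  R  [-0.37821 +0.92261 -0.07586]
  R  [+0.30178 +0.20035 +0.93209]
t = (-0.02131, +0.04559, +0.42734) m
tr R = 2.729844; θ = arccos((tr R − 1)/2) = 0.525801 rad = 30.126°
axis k = ((R−Rᵀ)₃₂, (R−Rᵀ)₁₃, (R−Rᵀ)₂₁) / (2 sinθ) = (+0.275152, -0.653487, -0.705157)
rvec = θ·k = (+0.144675, -0.343604, -0.370772)

rvec=(0.1447, -0.3436, -0.3708) tvec=(-0.0213, 0.0456, 0.4273)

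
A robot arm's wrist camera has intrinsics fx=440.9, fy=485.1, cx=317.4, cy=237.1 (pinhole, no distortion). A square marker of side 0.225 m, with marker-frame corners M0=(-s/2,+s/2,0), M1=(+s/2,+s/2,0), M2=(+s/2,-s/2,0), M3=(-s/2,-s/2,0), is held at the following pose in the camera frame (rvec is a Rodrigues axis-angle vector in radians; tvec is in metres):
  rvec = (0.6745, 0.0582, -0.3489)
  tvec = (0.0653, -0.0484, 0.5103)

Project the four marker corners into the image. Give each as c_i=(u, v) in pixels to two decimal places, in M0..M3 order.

c0=(315.31, 291.31) c1=(481.93, 236.87) c2=(456.12, 50.12) c3=(242.67, 135.55)

Intrinsics K: fx=440.9, fy=485.1, cx=317.4, cy=237.1
Marker side s = 0.225 m; corners in marker frame (Z=0):
  M0 = (-0.1125, +0.1125, 0)
  M1 = (+0.1125, +0.1125, 0)
  M2 = (+0.1125, -0.1125, 0)
  M3 = (-0.1125, -0.1125, 0)
rvec = (0.6745, 0.0582, -0.3489), |rvec| = θ = 0.76162 rad = 43.638°
Rodrigues: sinθ=0.69010, 1−cosθ=0.27628; R = I + sinθ·[k]× + (1−cosθ)·[k]×²:
    [+0.94041 +0.33483 -0.05935]
    [-0.29744 +0.72533 -0.62083]
    [-0.16482 +0.60148 +0.78170]
t = (0.0653, -0.0484, 0.5103) m
M0: Pc = R·M0+t = (-0.00283, +0.06666, +0.59651); u = 440.9·(-0.00283)/0.59651 + 317.4 = 315.3103, v = 485.1·(+0.06666)/0.59651 + 237.1 = 291.3111
M1: Pc = R·M1+t = (+0.20876, -0.00026, +0.55942); u = 440.9·(+0.20876)/0.55942 + 317.4 = 481.9337, v = 485.1·(-0.00026)/0.55942 + 237.1 = 236.8729
M2: Pc = R·M2+t = (+0.13343, -0.16346, +0.42409); u = 440.9·(+0.13343)/0.42409 + 317.4 = 456.1159, v = 485.1·(-0.16346)/0.42409 + 237.1 = 50.1232
M3: Pc = R·M3+t = (-0.07816, -0.09654, +0.46118); u = 440.9·(-0.07816)/0.46118 + 317.4 = 242.6722, v = 485.1·(-0.09654)/0.46118 + 237.1 = 135.5538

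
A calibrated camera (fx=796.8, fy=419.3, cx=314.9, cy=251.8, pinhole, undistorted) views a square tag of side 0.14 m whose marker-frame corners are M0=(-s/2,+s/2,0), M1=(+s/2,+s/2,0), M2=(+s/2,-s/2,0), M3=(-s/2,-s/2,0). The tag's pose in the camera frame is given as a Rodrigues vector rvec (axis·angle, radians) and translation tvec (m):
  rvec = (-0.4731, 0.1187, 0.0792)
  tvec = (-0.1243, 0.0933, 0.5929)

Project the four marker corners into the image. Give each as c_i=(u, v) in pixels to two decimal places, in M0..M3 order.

c0=(34.48, 363.49) c1=(225.08, 372.39) c2=(253.04, 275.38) c3=(80.55, 270.19)

Intrinsics K: fx=796.8, fy=419.3, cx=314.9, cy=251.8
Marker side s = 0.14 m; corners in marker frame (Z=0):
  M0 = (-0.0700, +0.0700, 0)
  M1 = (+0.0700, +0.0700, 0)
  M2 = (+0.0700, -0.0700, 0)
  M3 = (-0.0700, -0.0700, 0)
rvec = (-0.4731, 0.1187, 0.0792), |rvec| = θ = 0.49415 rad = 28.313°
Rodrigues: sinθ=0.47429, 1−cosθ=0.11963; R = I + sinθ·[k]× + (1−cosθ)·[k]×²:
    [+0.99002 -0.10353 +0.09557]
    [+0.04850 +0.88727 +0.45869]
    [-0.13228 -0.44947 +0.88344]
t = (-0.1243, 0.0933, 0.5929) m
M0: Pc = R·M0+t = (-0.20085, +0.15201, +0.57070); u = 796.8·(-0.20085)/0.57070 + 314.9 = 34.4775, v = 419.3·(+0.15201)/0.57070 + 251.8 = 363.4870
M1: Pc = R·M1+t = (-0.06225, +0.15880, +0.55218); u = 796.8·(-0.06225)/0.55218 + 314.9 = 225.0791, v = 419.3·(+0.15880)/0.55218 + 251.8 = 372.3895
M2: Pc = R·M2+t = (-0.04775, +0.03459, +0.61510); u = 796.8·(-0.04775)/0.61510 + 314.9 = 253.0433, v = 419.3·(+0.03459)/0.61510 + 251.8 = 275.3765
M3: Pc = R·M3+t = (-0.18635, +0.02780, +0.63362); u = 796.8·(-0.18635)/0.63362 + 314.9 = 80.5533, v = 419.3·(+0.02780)/0.63362 + 251.8 = 270.1937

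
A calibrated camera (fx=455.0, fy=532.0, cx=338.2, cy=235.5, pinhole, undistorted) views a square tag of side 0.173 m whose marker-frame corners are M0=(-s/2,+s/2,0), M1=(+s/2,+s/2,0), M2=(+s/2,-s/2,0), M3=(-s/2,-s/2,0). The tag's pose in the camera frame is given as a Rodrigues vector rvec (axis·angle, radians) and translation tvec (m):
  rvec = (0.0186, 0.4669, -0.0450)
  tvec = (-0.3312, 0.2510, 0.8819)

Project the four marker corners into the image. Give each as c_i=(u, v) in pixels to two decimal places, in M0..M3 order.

c0=(138.61, 432.24) c1=(203.40, 446.14) c2=(198.74, 337.33) c3=(134.25, 332.62)

Intrinsics K: fx=455.0, fy=532.0, cx=338.2, cy=235.5
Marker side s = 0.173 m; corners in marker frame (Z=0):
  M0 = (-0.0865, +0.0865, 0)
  M1 = (+0.0865, +0.0865, 0)
  M2 = (+0.0865, -0.0865, 0)
  M3 = (-0.0865, -0.0865, 0)
rvec = (0.0186, 0.4669, -0.0450), |rvec| = θ = 0.46943 rad = 26.896°
Rodrigues: sinθ=0.45238, 1−cosθ=0.10817; R = I + sinθ·[k]× + (1−cosθ)·[k]×²:
    [+0.89200 +0.04763 +0.44953]
    [-0.03910 +0.99884 -0.02824]
    [-0.45035 +0.00761 +0.89282]
t = (-0.3312, 0.2510, 0.8819) m
M0: Pc = R·M0+t = (-0.40424, +0.34078, +0.92151); u = 455.0·(-0.40424)/0.92151 + 338.2 = 138.6065, v = 532.0·(+0.34078)/0.92151 + 235.5 = 432.2370
M1: Pc = R·M1+t = (-0.24992, +0.33402, +0.84360); u = 455.0·(-0.24992)/0.84360 + 338.2 = 203.4035, v = 532.0·(+0.33402)/0.84360 + 235.5 = 446.1406
M2: Pc = R·M2+t = (-0.25816, +0.16122, +0.84229); u = 455.0·(-0.25816)/0.84229 + 338.2 = 198.7417, v = 532.0·(+0.16122)/0.84229 + 235.5 = 337.3278
M3: Pc = R·M3+t = (-0.41248, +0.16798, +0.92020); u = 455.0·(-0.41248)/0.92020 + 338.2 = 134.2467, v = 532.0·(+0.16798)/0.92020 + 235.5 = 332.6172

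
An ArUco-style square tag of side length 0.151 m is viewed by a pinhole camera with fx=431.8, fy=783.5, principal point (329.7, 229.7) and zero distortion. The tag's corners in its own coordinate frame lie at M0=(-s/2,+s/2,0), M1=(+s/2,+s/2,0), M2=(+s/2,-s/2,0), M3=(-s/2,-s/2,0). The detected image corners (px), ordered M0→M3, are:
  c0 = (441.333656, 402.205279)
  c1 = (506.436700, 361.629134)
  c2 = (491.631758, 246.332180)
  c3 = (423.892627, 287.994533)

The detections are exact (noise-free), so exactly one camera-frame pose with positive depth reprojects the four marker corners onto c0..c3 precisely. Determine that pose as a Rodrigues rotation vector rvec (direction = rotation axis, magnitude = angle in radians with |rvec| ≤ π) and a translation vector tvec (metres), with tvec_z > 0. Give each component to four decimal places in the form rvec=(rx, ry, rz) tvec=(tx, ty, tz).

rvec=(0.2319, -0.0649, -0.3183) tvec=(0.2913, 0.1129, 0.9226)

Intrinsics K: fx=431.8, fy=783.5, cx=329.7, cy=229.7
Marker side s = 0.151 m; corners in marker frame (Z=0):
  M0 = (-0.0755, +0.0755, 0)
  M1 = (+0.0755, +0.0755, 0)
  M2 = (+0.0755, -0.0755, 0)
  M3 = (-0.0755, -0.0755, 0)
Detected image corners:
  c0 = (441.333656, 402.205279) px
  c1 = (506.436700, 361.629134) px
  c2 = (491.631758, 246.332180) px
  c3 = (423.892627, 287.994533) px
Planar DLT: solve 8×8 A·h = b for H (H[2,2]=1):
  H  [+453.20263 +225.91250 +466.05202]
  H  [-262.84044 +842.98395 +325.60341]
  H  [+0.02897 +0.25580 +1.00000]
B = K⁻¹H; ‖b₁‖=1.083878, ‖b₂‖=1.083878; λ = 2/(‖b₁‖+‖b₂‖) = 0.922613, sign → tz>0 ⇒ λ=+0.922613
r₁ = λ·B[:,0] = (+0.94793,-0.31735,+0.02673); r₂ = λ·B[:,1] = (+0.30250,+0.92347,+0.23600)
r₃ = r₁×r₂ = (-0.09958,-0.21563,+0.97138); SVD([r₁ r₂ r₃]) → R = UVᵀ:
  R  [+0.94793 +0.30250 -0.09958]
  R  [-0.31735 +0.92347 -0.21563]
  R  [+0.02673 +0.23600 +0.97138]
t = (+0.29134, +0.11293, +0.92261) m
tr R = 2.842787; θ = arccos((tr R − 1)/2) = 0.399145 rad = 22.869°
axis k = ((R−Rᵀ)₃₂, (R−Rᵀ)₁₃, (R−Rᵀ)₂₁) / (2 sinθ) = (+0.581055, -0.162508, -0.797475)
rvec = θ·k = (+0.231925, -0.064864, -0.318308)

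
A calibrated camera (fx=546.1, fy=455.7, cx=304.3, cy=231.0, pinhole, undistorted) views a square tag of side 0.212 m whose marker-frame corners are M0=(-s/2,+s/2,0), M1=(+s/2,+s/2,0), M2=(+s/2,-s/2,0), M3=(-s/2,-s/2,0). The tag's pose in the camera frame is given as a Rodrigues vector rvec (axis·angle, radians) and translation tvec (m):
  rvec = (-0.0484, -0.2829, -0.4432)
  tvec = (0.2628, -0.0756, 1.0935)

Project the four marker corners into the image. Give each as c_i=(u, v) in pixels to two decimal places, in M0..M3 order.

c0=(415.35, 258.47) c1=(498.51, 221.27) c2=(454.72, 143.48) c3=(368.86, 176.43)

Intrinsics K: fx=546.1, fy=455.7, cx=304.3, cy=231.0
Marker side s = 0.212 m; corners in marker frame (Z=0):
  M0 = (-0.1060, +0.1060, 0)
  M1 = (+0.1060, +0.1060, 0)
  M2 = (+0.1060, -0.1060, 0)
  M3 = (-0.1060, -0.1060, 0)
rvec = (-0.0484, -0.2829, -0.4432), |rvec| = θ = 0.52802 rad = 30.253°
Rodrigues: sinθ=0.50382, 1−cosθ=0.13619; R = I + sinθ·[k]× + (1−cosθ)·[k]×²:
    [+0.86495 +0.42958 -0.25946]
    [-0.41620 +0.90290 +0.10743]
    [+0.28042 +0.01507 +0.95976]
t = (0.2628, -0.0756, 1.0935) m
M0: Pc = R·M0+t = (+0.21665, +0.06423, +1.06537); u = 546.1·(+0.21665)/1.06537 + 304.3 = 415.3530, v = 455.7·(+0.06423)/1.06537 + 231.0 = 258.4715
M1: Pc = R·M1+t = (+0.40002, -0.02401, +1.12482); u = 546.1·(+0.40002)/1.12482 + 304.3 = 498.5097, v = 455.7·(-0.02401)/1.12482 + 231.0 = 221.2729
M2: Pc = R·M2+t = (+0.30895, -0.21543, +1.12163); u = 546.1·(+0.30895)/1.12163 + 304.3 = 454.7220, v = 455.7·(-0.21543)/1.12163 + 231.0 = 143.4760
M3: Pc = R·M3+t = (+0.12558, -0.12719, +1.06218); u = 546.1·(+0.12558)/1.06218 + 304.3 = 368.8645, v = 455.7·(-0.12719)/1.06218 + 231.0 = 176.4324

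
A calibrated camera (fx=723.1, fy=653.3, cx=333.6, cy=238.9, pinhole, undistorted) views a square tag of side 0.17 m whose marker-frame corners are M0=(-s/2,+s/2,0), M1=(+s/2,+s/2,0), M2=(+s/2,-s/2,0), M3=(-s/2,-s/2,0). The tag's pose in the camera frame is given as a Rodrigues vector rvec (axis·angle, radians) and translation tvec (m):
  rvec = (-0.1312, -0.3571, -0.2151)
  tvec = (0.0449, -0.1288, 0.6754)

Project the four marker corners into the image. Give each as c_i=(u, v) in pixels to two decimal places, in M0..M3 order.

Intrinsics K: fx=723.1, fy=653.3, cx=333.6, cy=238.9
Marker side s = 0.17 m; corners in marker frame (Z=0):
  M0 = (-0.0850, +0.0850, 0)
  M1 = (+0.0850, +0.0850, 0)
  M2 = (+0.0850, -0.0850, 0)
  M3 = (-0.0850, -0.0850, 0)
rvec = (-0.1312, -0.3571, -0.2151), |rvec| = θ = 0.43704 rad = 25.040°
Rodrigues: sinθ=0.42326, 1−cosθ=0.09399; R = I + sinθ·[k]× + (1−cosθ)·[k]×²:
    [+0.91448 +0.23137 -0.33195]
    [-0.18526 +0.96876 +0.16486]
    [+0.35973 -0.08926 +0.92878]
t = (0.0449, -0.1288, 0.6754) m
M0: Pc = R·M0+t = (-0.01316, -0.03071, +0.63724); u = 723.1·(-0.01316)/0.63724 + 333.6 = 318.6621, v = 653.3·(-0.03071)/0.63724 + 238.9 = 207.4179
M1: Pc = R·M1+t = (+0.14230, -0.06220, +0.69839); u = 723.1·(+0.14230)/0.69839 + 333.6 = 480.9323, v = 653.3·(-0.06220)/0.69839 + 238.9 = 180.7133
M2: Pc = R·M2+t = (+0.10296, -0.22689, +0.71356); u = 723.1·(+0.10296)/0.71356 + 333.6 = 437.9401, v = 653.3·(-0.22689)/0.71356 + 238.9 = 31.1702
M3: Pc = R·M3+t = (-0.05250, -0.19540, +0.65241); u = 723.1·(-0.05250)/0.65241 + 333.6 = 275.4143, v = 653.3·(-0.19540)/0.65241 + 238.9 = 43.2362

c0=(318.66, 207.42) c1=(480.93, 180.71) c2=(437.94, 31.17) c3=(275.41, 43.24)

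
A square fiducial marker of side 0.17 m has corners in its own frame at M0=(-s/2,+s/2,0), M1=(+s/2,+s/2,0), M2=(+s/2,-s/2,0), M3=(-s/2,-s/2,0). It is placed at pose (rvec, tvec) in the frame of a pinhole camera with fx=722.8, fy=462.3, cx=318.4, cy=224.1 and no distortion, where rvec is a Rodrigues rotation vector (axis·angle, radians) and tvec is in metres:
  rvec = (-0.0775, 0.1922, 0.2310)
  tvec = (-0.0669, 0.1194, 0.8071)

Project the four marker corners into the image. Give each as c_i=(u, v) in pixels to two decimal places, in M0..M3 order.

c0=(170.15, 327.47) c1=(313.20, 353.90) c2=(349.54, 256.43) c3=(206.61, 234.26)

Intrinsics K: fx=722.8, fy=462.3, cx=318.4, cy=224.1
Marker side s = 0.17 m; corners in marker frame (Z=0):
  M0 = (-0.0850, +0.0850, 0)
  M1 = (+0.0850, +0.0850, 0)
  M2 = (+0.0850, -0.0850, 0)
  M3 = (-0.0850, -0.0850, 0)
rvec = (-0.0775, 0.1922, 0.2310), |rvec| = θ = 0.31034 rad = 17.781°
Rodrigues: sinθ=0.30538, 1−cosθ=0.04777; R = I + sinθ·[k]× + (1−cosθ)·[k]×²:
    [+0.95521 -0.23470 +0.18025]
    [+0.21992 +0.97055 +0.09828]
    [-0.19801 -0.05424 +0.97870]
t = (-0.0669, 0.1194, 0.8071) m
M0: Pc = R·M0+t = (-0.16804, +0.18320, +0.81932); u = 722.8·(-0.16804)/0.81932 + 318.4 = 170.1541, v = 462.3·(+0.18320)/0.81932 + 224.1 = 327.4724
M1: Pc = R·M1+t = (-0.00566, +0.22059, +0.78566); u = 722.8·(-0.00566)/0.78566 + 318.4 = 313.1961, v = 462.3·(+0.22059)/0.78566 + 224.1 = 353.9006
M2: Pc = R·M2+t = (+0.03424, +0.05560, +0.79488); u = 722.8·(+0.03424)/0.79488 + 318.4 = 349.5371, v = 462.3·(+0.05560)/0.79488 + 224.1 = 256.4347
M3: Pc = R·M3+t = (-0.12814, +0.01821, +0.82854); u = 722.8·(-0.12814)/0.82854 + 318.4 = 206.6106, v = 462.3·(+0.01821)/0.82854 + 224.1 = 234.2604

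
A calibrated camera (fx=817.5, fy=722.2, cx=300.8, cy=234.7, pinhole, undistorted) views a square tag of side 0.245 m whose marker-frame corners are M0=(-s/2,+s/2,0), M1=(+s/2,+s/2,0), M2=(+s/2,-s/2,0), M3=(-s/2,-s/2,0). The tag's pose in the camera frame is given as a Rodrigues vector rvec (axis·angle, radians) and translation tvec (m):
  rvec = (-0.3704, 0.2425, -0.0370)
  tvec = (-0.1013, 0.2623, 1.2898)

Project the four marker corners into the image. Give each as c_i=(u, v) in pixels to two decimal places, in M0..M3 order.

c0=(158.78, 453.78) c1=(311.91, 452.20) c2=(312.44, 311.19) c3=(169.28, 318.44)

Intrinsics K: fx=817.5, fy=722.2, cx=300.8, cy=234.7
Marker side s = 0.245 m; corners in marker frame (Z=0):
  M0 = (-0.1225, +0.1225, 0)
  M1 = (+0.1225, +0.1225, 0)
  M2 = (+0.1225, -0.1225, 0)
  M3 = (-0.1225, -0.1225, 0)
rvec = (-0.3704, 0.2425, -0.0370), |rvec| = θ = 0.44427 rad = 25.455°
Rodrigues: sinθ=0.42979, 1−cosθ=0.09707; R = I + sinθ·[k]× + (1−cosθ)·[k]×²:
    [+0.97040 -0.00838 +0.24134]
    [-0.07997 +0.93185 +0.35392]
    [-0.22786 -0.36275 +0.90360]
t = (-0.1013, 0.2623, 1.2898) m
M0: Pc = R·M0+t = (-0.22120, +0.38625, +1.27328); u = 817.5·(-0.22120)/1.27328 + 300.8 = 158.7789, v = 722.2·(+0.38625)/1.27328 + 234.7 = 453.7792
M1: Pc = R·M1+t = (+0.01655, +0.36665, +1.21745); u = 817.5·(+0.01655)/1.21745 + 300.8 = 311.9115, v = 722.2·(+0.36665)/1.21745 + 234.7 = 452.2023
M2: Pc = R·M2+t = (+0.01860, +0.13835, +1.30632); u = 817.5·(+0.01860)/1.30632 + 300.8 = 312.4407, v = 722.2·(+0.13835)/1.30632 + 234.7 = 311.1877
M3: Pc = R·M3+t = (-0.21915, +0.15795, +1.36215); u = 817.5·(-0.21915)/1.36215 + 300.8 = 169.2776, v = 722.2·(+0.15795)/1.36215 + 234.7 = 318.4411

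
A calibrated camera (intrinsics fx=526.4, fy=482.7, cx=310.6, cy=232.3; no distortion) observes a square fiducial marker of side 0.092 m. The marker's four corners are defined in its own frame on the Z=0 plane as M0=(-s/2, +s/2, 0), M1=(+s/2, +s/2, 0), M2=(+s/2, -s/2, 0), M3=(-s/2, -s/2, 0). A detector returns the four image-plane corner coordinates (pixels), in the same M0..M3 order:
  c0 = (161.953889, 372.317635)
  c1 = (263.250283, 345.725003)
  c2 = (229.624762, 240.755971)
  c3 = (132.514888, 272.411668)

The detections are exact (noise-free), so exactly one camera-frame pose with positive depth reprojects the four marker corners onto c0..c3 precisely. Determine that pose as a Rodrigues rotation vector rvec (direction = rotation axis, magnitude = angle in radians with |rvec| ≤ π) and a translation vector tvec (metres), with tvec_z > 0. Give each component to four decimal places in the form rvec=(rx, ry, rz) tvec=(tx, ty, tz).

rvec=(-0.0700, 0.2757, -0.3151) tvec=(-0.0918, 0.0654, 0.4191)

Intrinsics K: fx=526.4, fy=482.7, cx=310.6, cy=232.3
Marker side s = 0.092 m; corners in marker frame (Z=0):
  M0 = (-0.0460, +0.0460, 0)
  M1 = (+0.0460, +0.0460, 0)
  M2 = (+0.0460, -0.0460, 0)
  M3 = (-0.0460, -0.0460, 0)
Detected image corners:
  c0 = (161.953889, 372.317635) px
  c1 = (263.250283, 345.725003) px
  c2 = (229.624762, 240.755971) px
  c3 = (132.514888, 272.411668) px
Planar DLT: solve 8×8 A·h = b for H (H[2,2]=1):
  H  [+957.49200 +290.12013 +195.24732]
  H  [-505.37486 +1031.39071 +307.59054]
  H  [-0.61232 -0.26408 +1.00000]
B = K⁻¹H; ‖b₁‖=2.386280, ‖b₂‖=2.386280; λ = 2/(‖b₁‖+‖b₂‖) = 0.419062, sign → tz>0 ⇒ λ=+0.419062
r₁ = λ·B[:,0] = (+0.91366,-0.31526,-0.25660); r₂ = λ·B[:,1] = (+0.29626,+0.94867,-0.11067)
r₃ = r₁×r₂ = (+0.27832,+0.02509,+0.96016); SVD([r₁ r₂ r₃]) → R = UVᵀ:
  R  [+0.91366 +0.29626 +0.27832]
  R  [-0.31526 +0.94867 +0.02509]
  R  [-0.25660 -0.11067 +0.96016]
t = (-0.09183, +0.06536, +0.41906) m
tr R = 2.822492; θ = arccos((tr R − 1)/2) = 0.424497 rad = 24.322°
axis k = ((R−Rᵀ)₃₂, (R−Rᵀ)₁₃, (R−Rᵀ)₂₁) / (2 sinθ) = (-0.164810, +0.649389, -0.742382)
rvec = θ·k = (-0.069961, +0.275664, -0.315139)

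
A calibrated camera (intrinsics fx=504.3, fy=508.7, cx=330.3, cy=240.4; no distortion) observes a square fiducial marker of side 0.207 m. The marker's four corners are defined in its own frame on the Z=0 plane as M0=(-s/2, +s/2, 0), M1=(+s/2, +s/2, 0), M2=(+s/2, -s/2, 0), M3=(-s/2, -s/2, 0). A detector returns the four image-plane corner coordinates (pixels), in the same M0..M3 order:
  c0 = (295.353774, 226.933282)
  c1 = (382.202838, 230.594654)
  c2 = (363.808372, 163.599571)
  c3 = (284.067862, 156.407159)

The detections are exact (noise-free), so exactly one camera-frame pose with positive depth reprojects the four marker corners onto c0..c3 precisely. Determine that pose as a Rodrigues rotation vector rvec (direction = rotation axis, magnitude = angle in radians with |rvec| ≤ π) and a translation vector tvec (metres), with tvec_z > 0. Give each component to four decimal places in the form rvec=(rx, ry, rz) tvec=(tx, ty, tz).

Intrinsics K: fx=504.3, fy=508.7, cx=330.3, cy=240.4
Marker side s = 0.207 m; corners in marker frame (Z=0):
  M0 = (-0.1035, +0.1035, 0)
  M1 = (+0.1035, +0.1035, 0)
  M2 = (+0.1035, -0.1035, 0)
  M3 = (-0.1035, -0.1035, 0)
Detected image corners:
  c0 = (295.353774, 226.933282) px
  c1 = (382.202838, 230.594654) px
  c2 = (363.808372, 163.599571) px
  c3 = (284.067862, 156.407159) px
Planar DLT: solve 8×8 A·h = b for H (H[2,2]=1):
  H  [+495.87923 -81.21810 +332.22951]
  H  [+81.95140 +241.92782 +192.81611]
  H  [+0.28462 -0.46299 +1.00000]
B = K⁻¹H; ‖b₁‖=0.846606, ‖b₂‖=0.846606; λ = 2/(‖b₁‖+‖b₂‖) = 1.181187, sign → tz>0 ⇒ λ=+1.181187
r₁ = λ·B[:,0] = (+0.94127,+0.03141,+0.33619); r₂ = λ·B[:,1] = (+0.16796,+0.82019,-0.54688)
r₃ = r₁×r₂ = (-0.29292,+0.57123,+0.76675); SVD([r₁ r₂ r₃]) → R = UVᵀ:
  R  [+0.94127 +0.16796 -0.29292]
  R  [+0.03141 +0.82019 +0.57123]
  R  [+0.33619 -0.54688 +0.76675]
t = (+0.00452, -0.11049, +1.18119) m
tr R = 2.528207; θ = arccos((tr R − 1)/2) = 0.701146 rad = 40.173°
axis k = ((R−Rᵀ)₃₂, (R−Rᵀ)₁₃, (R−Rᵀ)₂₁) / (2 sinθ) = (-0.866622, -0.487613, -0.105832)
rvec = θ·k = (-0.607628, -0.341888, -0.074204)

rvec=(-0.6076, -0.3419, -0.0742) tvec=(0.0045, -0.1105, 1.1812)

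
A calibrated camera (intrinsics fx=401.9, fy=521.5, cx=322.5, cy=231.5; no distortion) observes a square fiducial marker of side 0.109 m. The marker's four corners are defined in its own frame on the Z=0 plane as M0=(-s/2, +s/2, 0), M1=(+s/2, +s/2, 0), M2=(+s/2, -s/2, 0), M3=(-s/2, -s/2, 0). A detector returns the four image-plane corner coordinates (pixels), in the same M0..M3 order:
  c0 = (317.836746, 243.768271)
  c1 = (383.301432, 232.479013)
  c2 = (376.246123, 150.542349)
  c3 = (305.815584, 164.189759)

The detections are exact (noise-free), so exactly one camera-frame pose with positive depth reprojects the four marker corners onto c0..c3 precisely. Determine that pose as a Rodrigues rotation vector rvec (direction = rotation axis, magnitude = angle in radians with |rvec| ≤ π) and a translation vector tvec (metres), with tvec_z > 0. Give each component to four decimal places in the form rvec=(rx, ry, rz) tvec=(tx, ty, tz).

Intrinsics K: fx=401.9, fy=521.5, cx=322.5, cy=231.5
Marker side s = 0.109 m; corners in marker frame (Z=0):
  M0 = (-0.0545, +0.0545, 0)
  M1 = (+0.0545, +0.0545, 0)
  M2 = (+0.0545, -0.0545, 0)
  M3 = (-0.0545, -0.0545, 0)
Detected image corners:
  c0 = (317.836746, 243.768271) px
  c1 = (383.301432, 232.479013) px
  c2 = (376.246123, 150.542349) px
  c3 = (305.815584, 164.189759) px
Planar DLT: solve 8×8 A·h = b for H (H[2,2]=1):
  H  [+566.87714 +327.37220 +345.68222]
  H  [-145.79454 +877.85269 +199.32473]
  H  [-0.16089 +0.69308 +1.00000]
B = K⁻¹H; ‖b₁‖=1.561911, ‖b₂‖=1.561911; λ = 2/(‖b₁‖+‖b₂‖) = 0.640241, sign → tz>0 ⇒ λ=+0.640241
r₁ = λ·B[:,0] = (+0.98571,-0.13326,-0.10301); r₂ = λ·B[:,1] = (+0.16545,+0.88075,+0.44374)
r₃ = r₁×r₂ = (+0.03159,-0.45444,+0.89022); SVD([r₁ r₂ r₃]) → R = UVᵀ:
  R  [+0.98571 +0.16545 +0.03159]
  R  [-0.13326 +0.88075 -0.45444]
  R  [-0.10301 +0.44374 +0.89022]
t = (+0.03693, -0.03950, +0.64024) m
tr R = 2.756684; θ = arccos((tr R − 1)/2) = 0.498414 rad = 28.557°
axis k = ((R−Rᵀ)₃₂, (R−Rᵀ)₁₃, (R−Rᵀ)₂₁) / (2 sinθ) = (+0.939449, +0.140782, -0.312437)
rvec = θ·k = (+0.468234, +0.070168, -0.155723)

rvec=(0.4682, 0.0702, -0.1557) tvec=(0.0369, -0.0395, 0.6402)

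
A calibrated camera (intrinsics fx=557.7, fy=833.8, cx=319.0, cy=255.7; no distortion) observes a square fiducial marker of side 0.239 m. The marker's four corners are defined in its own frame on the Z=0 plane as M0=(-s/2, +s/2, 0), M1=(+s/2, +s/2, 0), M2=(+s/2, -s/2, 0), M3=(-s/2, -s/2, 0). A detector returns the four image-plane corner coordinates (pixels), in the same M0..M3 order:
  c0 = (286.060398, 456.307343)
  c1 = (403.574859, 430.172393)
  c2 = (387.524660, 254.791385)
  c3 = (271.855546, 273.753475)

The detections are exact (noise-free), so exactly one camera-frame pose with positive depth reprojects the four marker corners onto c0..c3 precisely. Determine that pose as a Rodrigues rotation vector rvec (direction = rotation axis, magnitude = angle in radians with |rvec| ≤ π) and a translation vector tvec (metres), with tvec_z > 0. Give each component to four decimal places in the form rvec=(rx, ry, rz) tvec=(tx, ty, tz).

rvec=(-0.1070, -0.1698, -0.1153) tvec=(0.0384, 0.1294, 1.1128)

Intrinsics K: fx=557.7, fy=833.8, cx=319.0, cy=255.7
Marker side s = 0.239 m; corners in marker frame (Z=0):
  M0 = (-0.1195, +0.1195, 0)
  M1 = (+0.1195, +0.1195, 0)
  M2 = (+0.1195, -0.1195, 0)
  M3 = (-0.1195, -0.1195, 0)
Detected image corners:
  c0 = (286.060398, 456.307343) px
  c1 = (403.574859, 430.172393) px
  c2 = (387.524660, 254.791385) px
  c3 = (271.855546, 273.753475) px
Planar DLT: solve 8×8 A·h = b for H (H[2,2]=1):
  H  [+540.66931 +34.17255 +338.26787]
  H  [-38.72517 +717.91316 +352.61923]
  H  [+0.15679 -0.08657 +1.00000]
B = K⁻¹H; ‖b₁‖=0.898628, ‖b₂‖=0.898628; λ = 2/(‖b₁‖+‖b₂‖) = 1.112808, sign → tz>0 ⇒ λ=+1.112808
r₁ = λ·B[:,0] = (+0.97903,-0.10519,+0.17448); r₂ = λ·B[:,1] = (+0.12329,+0.98768,-0.09633)
r₃ = r₁×r₂ = (-0.16219,+0.11582,+0.97994); SVD([r₁ r₂ r₃]) → R = UVᵀ:
  R  [+0.97903 +0.12329 -0.16219]
  R  [-0.10519 +0.98768 +0.11582]
  R  [+0.17448 -0.09633 +0.97994]
t = (+0.03845, +0.12935, +1.11281) m
tr R = 2.946649; θ = arccos((tr R − 1)/2) = 0.231494 rad = 13.264°
axis k = ((R−Rᵀ)₃₂, (R−Rᵀ)₁₃, (R−Rᵀ)₂₁) / (2 sinθ) = (-0.462345, -0.733700, -0.497918)
rvec = θ·k = (-0.107030, -0.169847, -0.115265)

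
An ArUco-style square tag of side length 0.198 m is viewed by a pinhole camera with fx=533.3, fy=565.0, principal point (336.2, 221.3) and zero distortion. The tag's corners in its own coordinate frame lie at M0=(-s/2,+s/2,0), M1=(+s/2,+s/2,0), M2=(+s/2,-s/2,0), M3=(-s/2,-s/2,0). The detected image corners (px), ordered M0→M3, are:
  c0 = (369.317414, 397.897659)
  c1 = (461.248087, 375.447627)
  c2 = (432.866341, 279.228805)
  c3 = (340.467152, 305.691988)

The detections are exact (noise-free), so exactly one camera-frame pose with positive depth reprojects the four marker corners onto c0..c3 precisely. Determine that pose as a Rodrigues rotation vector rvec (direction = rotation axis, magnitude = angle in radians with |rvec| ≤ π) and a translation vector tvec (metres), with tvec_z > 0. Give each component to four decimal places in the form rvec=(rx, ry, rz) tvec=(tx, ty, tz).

rvec=(0.1271, 0.1980, -0.3048) tvec=(0.1321, 0.2316, 1.1005)

Intrinsics K: fx=533.3, fy=565.0, cx=336.2, cy=221.3
Marker side s = 0.198 m; corners in marker frame (Z=0):
  M0 = (-0.0990, +0.0990, 0)
  M1 = (+0.0990, +0.0990, 0)
  M2 = (+0.0990, -0.0990, 0)
  M3 = (-0.0990, -0.0990, 0)
Detected image corners:
  c0 = (369.317414, 397.897659) px
  c1 = (461.248087, 375.447627) px
  c2 = (432.866341, 279.228805) px
  c3 = (340.467152, 305.691988) px
Planar DLT: solve 8×8 A·h = b for H (H[2,2]=1):
  H  [+388.11265 +178.86076 +400.21582]
  H  [-188.94215 +504.68383 +340.19914]
  H  [-0.19292 +0.08557 +1.00000]
B = K⁻¹H; ‖b₁‖=0.908660, ‖b₂‖=0.908660; λ = 2/(‖b₁‖+‖b₂‖) = 1.100522, sign → tz>0 ⇒ λ=+1.100522
r₁ = λ·B[:,0] = (+0.93476,-0.28487,-0.21231); r₂ = λ·B[:,1] = (+0.30973,+0.94615,+0.09418)
r₃ = r₁×r₂ = (+0.17405,-0.15379,+0.97265); SVD([r₁ r₂ r₃]) → R = UVᵀ:
  R  [+0.93476 +0.30973 +0.17405]
  R  [-0.28487 +0.94615 -0.15379]
  R  [-0.21231 +0.09418 +0.97265]
t = (+0.13210, +0.23159, +1.10052) m
tr R = 2.853561; θ = arccos((tr R − 1)/2) = 0.385048 rad = 22.062°
axis k = ((R−Rᵀ)₃₂, (R−Rᵀ)₁₃, (R−Rᵀ)₂₁) / (2 sinθ) = (+0.330092, +0.514330, -0.791520)
rvec = θ·k = (+0.127101, +0.198042, -0.304773)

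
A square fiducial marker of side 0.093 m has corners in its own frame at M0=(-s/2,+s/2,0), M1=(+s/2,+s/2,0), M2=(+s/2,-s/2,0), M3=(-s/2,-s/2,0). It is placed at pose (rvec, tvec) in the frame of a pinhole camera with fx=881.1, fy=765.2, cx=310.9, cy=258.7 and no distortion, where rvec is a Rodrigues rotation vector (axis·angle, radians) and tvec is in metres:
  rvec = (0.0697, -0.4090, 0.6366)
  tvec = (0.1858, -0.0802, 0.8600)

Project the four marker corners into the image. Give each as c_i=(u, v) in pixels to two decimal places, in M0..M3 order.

c0=(441.67, 195.78) c1=(504.30, 244.21) c2=(558.00, 179.31) c3=(498.10, 128.40)

Intrinsics K: fx=881.1, fy=765.2, cx=310.9, cy=258.7
Marker side s = 0.093 m; corners in marker frame (Z=0):
  M0 = (-0.0465, +0.0465, 0)
  M1 = (+0.0465, +0.0465, 0)
  M2 = (+0.0465, -0.0465, 0)
  M3 = (-0.0465, -0.0465, 0)
rvec = (0.0697, -0.4090, 0.6366), |rvec| = θ = 0.75987 rad = 43.537°
Rodrigues: sinθ=0.68883, 1−cosθ=0.27507; R = I + sinθ·[k]× + (1−cosθ)·[k]×²:
    [+0.72724 -0.59066 -0.34962]
    [+0.56350 +0.80462 -0.18722]
    [+0.39190 -0.06086 +0.91799]
t = (0.1858, -0.0802, 0.8600) m
M0: Pc = R·M0+t = (+0.12452, -0.06899, +0.83895); u = 881.1·(+0.12452)/0.83895 + 310.9 = 441.6738, v = 765.2·(-0.06899)/0.83895 + 258.7 = 195.7763
M1: Pc = R·M1+t = (+0.19215, -0.01658, +0.87539); u = 881.1·(+0.19215)/0.87539 + 310.9 = 504.3035, v = 765.2·(-0.01658)/0.87539 + 258.7 = 244.2050
M2: Pc = R·M2+t = (+0.24708, -0.09141, +0.88105); u = 881.1·(+0.24708)/0.88105 + 310.9 = 557.9957, v = 765.2·(-0.09141)/0.88105 + 258.7 = 179.3081
M3: Pc = R·M3+t = (+0.17945, -0.14382, +0.84461); u = 881.1·(+0.17945)/0.84461 + 310.9 = 498.1027, v = 765.2·(-0.14382)/0.84461 + 258.7 = 128.4035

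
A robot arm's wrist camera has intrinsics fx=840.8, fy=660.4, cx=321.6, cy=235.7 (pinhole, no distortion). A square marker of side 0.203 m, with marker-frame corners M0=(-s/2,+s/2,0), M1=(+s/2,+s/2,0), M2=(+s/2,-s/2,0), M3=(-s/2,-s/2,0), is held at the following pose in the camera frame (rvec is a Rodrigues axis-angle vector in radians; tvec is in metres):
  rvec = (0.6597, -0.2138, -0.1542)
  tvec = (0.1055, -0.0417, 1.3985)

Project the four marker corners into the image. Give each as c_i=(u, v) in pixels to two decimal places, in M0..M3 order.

Intrinsics K: fx=840.8, fy=660.4, cx=321.6, cy=235.7
Marker side s = 0.203 m; corners in marker frame (Z=0):
  M0 = (-0.1015, +0.1015, 0)
  M1 = (+0.1015, +0.1015, 0)
  M2 = (+0.1015, -0.1015, 0)
  M3 = (-0.1015, -0.1015, 0)
rvec = (0.6597, -0.2138, -0.1542), |rvec| = θ = 0.71042 rad = 40.704°
Rodrigues: sinθ=0.65215, 1−cosθ=0.24191; R = I + sinθ·[k]× + (1−cosθ)·[k]×²:
    [+0.96669 +0.07395 -0.24502]
    [-0.20916 +0.78000 -0.58979]
    [+0.14751 +0.62139 +0.76949]
t = (0.1055, -0.0417, 1.3985) m
M0: Pc = R·M0+t = (+0.01489, +0.05870, +1.44660); u = 840.8·(+0.01489)/1.44660 + 321.6 = 330.2523, v = 660.4·(+0.05870)/1.44660 + 235.7 = 262.4975
M1: Pc = R·M1+t = (+0.21112, +0.01624, +1.47654); u = 840.8·(+0.21112)/1.47654 + 321.6 = 441.8226, v = 660.4·(+0.01624)/1.47654 + 235.7 = 242.9637
M2: Pc = R·M2+t = (+0.19611, -0.14210, +1.35040); u = 840.8·(+0.19611)/1.35040 + 321.6 = 443.7063, v = 660.4·(-0.14210)/1.35040 + 235.7 = 166.2076
M3: Pc = R·M3+t = (-0.00012, -0.09964, +1.32046); u = 840.8·(-0.00012)/1.32046 + 321.6 = 321.5204, v = 660.4·(-0.09964)/1.32046 + 235.7 = 185.8668

c0=(330.25, 262.50) c1=(441.82, 242.96) c2=(443.71, 166.21) c3=(321.52, 185.87)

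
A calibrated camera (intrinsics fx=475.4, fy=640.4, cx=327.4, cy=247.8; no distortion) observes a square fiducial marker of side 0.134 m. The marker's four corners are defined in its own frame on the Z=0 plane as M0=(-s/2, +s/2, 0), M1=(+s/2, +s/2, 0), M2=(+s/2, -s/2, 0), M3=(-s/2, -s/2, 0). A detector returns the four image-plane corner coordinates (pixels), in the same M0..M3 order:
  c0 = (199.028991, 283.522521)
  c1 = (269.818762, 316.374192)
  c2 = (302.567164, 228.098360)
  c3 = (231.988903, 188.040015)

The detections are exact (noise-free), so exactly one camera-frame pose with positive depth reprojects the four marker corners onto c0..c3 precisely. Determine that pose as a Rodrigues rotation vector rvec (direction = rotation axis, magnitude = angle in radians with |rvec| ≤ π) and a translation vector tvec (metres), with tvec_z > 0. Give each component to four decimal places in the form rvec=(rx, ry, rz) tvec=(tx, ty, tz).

Intrinsics K: fx=475.4, fy=640.4, cx=327.4, cy=247.8
Marker side s = 0.134 m; corners in marker frame (Z=0):
  M0 = (-0.0670, +0.0670, 0)
  M1 = (+0.0670, +0.0670, 0)
  M2 = (+0.0670, -0.0670, 0)
  M3 = (-0.0670, -0.0670, 0)
Detected image corners:
  c0 = (199.028991, 283.522521) px
  c1 = (269.818762, 316.374192) px
  c2 = (302.567164, 228.098360) px
  c3 = (231.988903, 188.040015) px
Planar DLT: solve 8×8 A·h = b for H (H[2,2]=1):
  H  [+653.35212 -192.26076 +251.80683]
  H  [+399.10495 +738.32040 +255.27045]
  H  [+0.50169 +0.21085 +1.00000]
B = K⁻¹H; ‖b₁‖=1.222404, ‖b₂‖=1.222404; λ = 2/(‖b₁‖+‖b₂‖) = 0.818060, sign → tz>0 ⇒ λ=+0.818060
r₁ = λ·B[:,0] = (+0.84164,+0.35102,+0.41041); r₂ = λ·B[:,1] = (-0.44963,+0.87640,+0.17249)
r₃ = r₁×r₂ = (-0.29914,-0.32971,+0.89544); SVD([r₁ r₂ r₃]) → R = UVᵀ:
  R  [+0.84164 -0.44963 -0.29914]
  R  [+0.35102 +0.87640 -0.32971]
  R  [+0.41041 +0.17249 +0.89544]
t = (-0.13008, +0.00954, +0.81806) m
tr R = 2.613475; θ = arccos((tr R − 1)/2) = 0.632186 rad = 36.222°
axis k = ((R−Rᵀ)₃₂, (R−Rᵀ)₁₃, (R−Rᵀ)₂₁) / (2 sinθ) = (+0.424937, -0.600383, +0.677472)
rvec = θ·k = (+0.268639, -0.379554, +0.428289)

rvec=(0.2686, -0.3796, 0.4283) tvec=(-0.1301, 0.0095, 0.8181)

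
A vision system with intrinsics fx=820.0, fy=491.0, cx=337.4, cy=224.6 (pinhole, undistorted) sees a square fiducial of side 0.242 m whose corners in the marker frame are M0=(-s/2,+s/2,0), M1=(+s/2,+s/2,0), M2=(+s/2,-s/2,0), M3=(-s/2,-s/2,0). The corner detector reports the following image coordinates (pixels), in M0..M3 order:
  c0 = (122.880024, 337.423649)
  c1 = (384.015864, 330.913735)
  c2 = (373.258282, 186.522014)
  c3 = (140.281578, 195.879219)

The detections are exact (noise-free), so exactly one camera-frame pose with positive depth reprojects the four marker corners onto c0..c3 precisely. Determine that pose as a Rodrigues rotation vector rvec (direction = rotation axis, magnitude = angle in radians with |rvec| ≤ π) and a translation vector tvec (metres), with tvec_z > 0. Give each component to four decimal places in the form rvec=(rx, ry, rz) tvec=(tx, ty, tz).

rvec=(-0.3833, 0.0969, -0.0431) tvec=(-0.0812, 0.0551, 0.7944)

Intrinsics K: fx=820.0, fy=491.0, cx=337.4, cy=224.6
Marker side s = 0.242 m; corners in marker frame (Z=0):
  M0 = (-0.1210, +0.1210, 0)
  M1 = (+0.1210, +0.1210, 0)
  M2 = (+0.1210, -0.1210, 0)
  M3 = (-0.1210, -0.1210, 0)
Detected image corners:
  c0 = (122.880024, 337.423649) px
  c1 = (384.015864, 330.913735) px
  c2 = (373.258282, 186.522014) px
  c3 = (140.281578, 195.879219) px
Planar DLT: solve 8×8 A·h = b for H (H[2,2]=1):
  H  [+989.88524 -135.01611 +253.58196]
  H  [-61.62420 +466.59583 +258.65029]
  H  [-0.10851 -0.47245 +1.00000]
B = K⁻¹H; ‖b₁‖=1.258809, ‖b₂‖=1.258809; λ = 2/(‖b₁‖+‖b₂‖) = 0.794402, sign → tz>0 ⇒ λ=+0.794402
r₁ = λ·B[:,0] = (+0.99445,-0.06027,-0.08620); r₂ = λ·B[:,1] = (+0.02363,+0.92660,-0.37531)
r₃ = r₁×r₂ = (+0.10250,+0.37119,+0.92288); SVD([r₁ r₂ r₃]) → R = UVᵀ:
  R  [+0.99445 +0.02363 +0.10250]
  R  [-0.06027 +0.92660 +0.37119]
  R  [-0.08620 -0.37531 +0.92288]
t = (-0.08120, +0.05509, +0.79440) m
tr R = 2.843932; θ = arccos((tr R − 1)/2) = 0.397669 rad = 22.785°
axis k = ((R−Rᵀ)₃₂, (R−Rᵀ)₁₃, (R−Rᵀ)₂₁) / (2 sinθ) = (-0.963802, +0.243626, -0.108318)
rvec = θ·k = (-0.383274, +0.096883, -0.043075)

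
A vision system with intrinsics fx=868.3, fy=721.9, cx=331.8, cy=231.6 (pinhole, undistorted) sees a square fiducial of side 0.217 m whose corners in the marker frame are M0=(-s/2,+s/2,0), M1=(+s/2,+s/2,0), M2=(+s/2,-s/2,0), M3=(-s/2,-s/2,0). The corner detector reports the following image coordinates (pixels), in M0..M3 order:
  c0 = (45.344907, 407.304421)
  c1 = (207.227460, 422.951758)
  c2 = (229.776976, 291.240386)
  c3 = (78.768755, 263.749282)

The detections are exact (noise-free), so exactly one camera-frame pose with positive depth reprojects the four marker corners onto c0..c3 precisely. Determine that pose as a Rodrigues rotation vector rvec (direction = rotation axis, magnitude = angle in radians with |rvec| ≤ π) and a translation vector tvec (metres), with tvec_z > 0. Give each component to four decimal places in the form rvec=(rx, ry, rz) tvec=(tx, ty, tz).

Intrinsics K: fx=868.3, fy=721.9, cx=331.8, cy=231.6
Marker side s = 0.217 m; corners in marker frame (Z=0):
  M0 = (-0.1085, +0.1085, 0)
  M1 = (+0.1085, +0.1085, 0)
  M2 = (+0.1085, -0.1085, 0)
  M3 = (-0.1085, -0.1085, 0)
Detected image corners:
  c0 = (45.344907, 407.304421) px
  c1 = (207.227460, 422.951758) px
  c2 = (229.776976, 291.240386) px
  c3 = (78.768755, 263.749282) px
Planar DLT: solve 8×8 A·h = b for H (H[2,2]=1):
  H  [+781.24876 -161.81788 +144.33612]
  H  [+250.61331 +548.96111 +345.00875]
  H  [+0.43457 -0.24258 +1.00000]
B = K⁻¹H; ‖b₁‖=0.877668, ‖b₂‖=0.877668; λ = 2/(‖b₁‖+‖b₂‖) = 1.139383, sign → tz>0 ⇒ λ=+1.139383
r₁ = λ·B[:,0] = (+0.83595,+0.23669,+0.49515); r₂ = λ·B[:,1] = (-0.10672,+0.95510,-0.27639)
r₃ = r₁×r₂ = (-0.53833,+0.17820,+0.82368); SVD([r₁ r₂ r₃]) → R = UVᵀ:
  R  [+0.83595 -0.10672 -0.53833]
  R  [+0.23669 +0.95510 +0.17820]
  R  [+0.49515 -0.27639 +0.82368]
t = (-0.24599, +0.17899, +1.13938) m
tr R = 2.614725; θ = arccos((tr R − 1)/2) = 0.631128 rad = 36.161°
axis k = ((R−Rᵀ)₃₂, (R−Rᵀ)₁₃, (R−Rᵀ)₂₁) / (2 sinθ) = (-0.385208, -0.875747, +0.291003)
rvec = θ·k = (-0.243115, -0.552709, +0.183660)

rvec=(-0.2431, -0.5527, 0.1837) tvec=(-0.2460, 0.1790, 1.1394)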